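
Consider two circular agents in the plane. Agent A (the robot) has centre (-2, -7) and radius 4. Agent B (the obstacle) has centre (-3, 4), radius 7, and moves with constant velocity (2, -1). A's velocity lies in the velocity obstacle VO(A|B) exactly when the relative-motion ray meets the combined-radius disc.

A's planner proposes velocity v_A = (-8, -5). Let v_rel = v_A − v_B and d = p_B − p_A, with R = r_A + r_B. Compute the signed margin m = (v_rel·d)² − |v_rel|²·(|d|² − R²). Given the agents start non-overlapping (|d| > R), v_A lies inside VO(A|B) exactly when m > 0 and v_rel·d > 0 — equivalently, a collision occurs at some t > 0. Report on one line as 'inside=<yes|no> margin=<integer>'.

d = (-1, 11),  |d|² = 122;  R = 4+7 = 11,  c = 122−11² = 1
v_rel = (-10, -4),  |v_rel|² = 116;  v_rel·d = (-10)·(-1) + (-4)·(11) = -34
116·t² + 68·t + 1 = 0  ⇒  m = (-34)² − 116·1 = 1040
m = 1040 > 0,  v_rel·d = -34 < 0  ⇒  outside

inside=no margin=1040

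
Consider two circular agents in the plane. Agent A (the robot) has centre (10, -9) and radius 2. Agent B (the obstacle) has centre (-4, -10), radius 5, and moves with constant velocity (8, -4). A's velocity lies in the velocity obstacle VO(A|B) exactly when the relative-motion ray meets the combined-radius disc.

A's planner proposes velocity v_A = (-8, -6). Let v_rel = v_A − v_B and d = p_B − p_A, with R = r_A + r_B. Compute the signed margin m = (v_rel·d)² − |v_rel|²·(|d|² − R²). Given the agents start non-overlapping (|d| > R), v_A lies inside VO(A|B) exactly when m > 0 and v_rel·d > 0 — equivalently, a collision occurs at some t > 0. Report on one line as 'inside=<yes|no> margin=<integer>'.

d = (-14, -1),  |d|² = 197;  R = 2+5 = 7,  c = 197−7² = 148
v_rel = (-16, -2),  |v_rel|² = 260;  v_rel·d = (-16)·(-14) + (-2)·(-1) = 226
260·t² − 452·t + 148 = 0  ⇒  m = 226² − 260·148 = 12596
m = 12596 > 0,  v_rel·d = 226 > 0  ⇒  inside

inside=yes margin=12596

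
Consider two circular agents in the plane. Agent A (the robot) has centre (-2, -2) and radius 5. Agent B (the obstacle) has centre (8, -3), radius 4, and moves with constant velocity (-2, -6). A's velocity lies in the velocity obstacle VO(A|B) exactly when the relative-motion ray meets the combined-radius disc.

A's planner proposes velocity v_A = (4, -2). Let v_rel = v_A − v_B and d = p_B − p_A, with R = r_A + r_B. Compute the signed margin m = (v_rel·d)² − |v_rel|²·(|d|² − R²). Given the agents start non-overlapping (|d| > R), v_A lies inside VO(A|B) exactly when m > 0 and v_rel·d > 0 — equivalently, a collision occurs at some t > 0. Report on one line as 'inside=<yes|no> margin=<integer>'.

d = (10, -1),  |d|² = 101;  R = 5+4 = 9,  c = 101−9² = 20
v_rel = (6, 4),  |v_rel|² = 52;  v_rel·d = (6)·(10) + (4)·(-1) = 56
52·t² − 112·t + 20 = 0  ⇒  m = 56² − 52·20 = 2096
m = 2096 > 0,  v_rel·d = 56 > 0  ⇒  inside

inside=yes margin=2096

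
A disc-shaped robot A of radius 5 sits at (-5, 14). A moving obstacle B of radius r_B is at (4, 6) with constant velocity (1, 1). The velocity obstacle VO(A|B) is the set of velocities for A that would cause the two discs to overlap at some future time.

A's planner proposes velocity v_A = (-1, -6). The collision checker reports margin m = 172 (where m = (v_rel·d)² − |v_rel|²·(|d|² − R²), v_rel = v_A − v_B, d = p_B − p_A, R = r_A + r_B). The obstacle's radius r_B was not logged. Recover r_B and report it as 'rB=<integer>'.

m = 172
d = (9, -8);  v_rel = (-2, -7),  |v_rel|² = 53
v_rel×d = (-2)·(-8) − (-7)·(9) = 79
since m = R²·53 − 79²:  R² = (6241 + 172) / 53 = 121
R = √121 = 11  ⇒  r_B = 11 − 5 = 6

rB=6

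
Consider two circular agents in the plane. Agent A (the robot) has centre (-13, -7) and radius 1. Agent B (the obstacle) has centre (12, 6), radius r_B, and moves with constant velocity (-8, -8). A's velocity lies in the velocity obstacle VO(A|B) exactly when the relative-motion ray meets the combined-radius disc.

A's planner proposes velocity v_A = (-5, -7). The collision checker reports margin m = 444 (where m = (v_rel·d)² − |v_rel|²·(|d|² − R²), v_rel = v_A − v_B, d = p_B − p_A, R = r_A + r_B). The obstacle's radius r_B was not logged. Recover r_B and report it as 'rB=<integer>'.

m = 444
d = (25, 13);  v_rel = (3, 1),  |v_rel|² = 10
v_rel×d = (3)·(13) − (1)·(25) = 14
since m = R²·10 − 14²:  R² = (196 + 444) / 10 = 64
R = √64 = 8  ⇒  r_B = 8 − 1 = 7

rB=7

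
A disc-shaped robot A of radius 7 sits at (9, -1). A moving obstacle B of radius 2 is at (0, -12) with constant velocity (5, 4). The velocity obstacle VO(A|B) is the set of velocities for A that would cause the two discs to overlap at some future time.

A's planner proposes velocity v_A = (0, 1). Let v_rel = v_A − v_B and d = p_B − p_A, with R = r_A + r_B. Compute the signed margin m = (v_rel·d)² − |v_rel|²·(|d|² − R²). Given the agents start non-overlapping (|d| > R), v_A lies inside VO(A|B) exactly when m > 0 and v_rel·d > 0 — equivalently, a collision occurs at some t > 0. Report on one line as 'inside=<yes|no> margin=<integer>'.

d = (-9, -11),  |d|² = 202;  R = 7+2 = 9,  c = 202−9² = 121
v_rel = (-5, -3),  |v_rel|² = 34;  v_rel·d = (-5)·(-9) + (-3)·(-11) = 78
34·t² − 156·t + 121 = 0  ⇒  m = 78² − 34·121 = 1970
m = 1970 > 0,  v_rel·d = 78 > 0  ⇒  inside

inside=yes margin=1970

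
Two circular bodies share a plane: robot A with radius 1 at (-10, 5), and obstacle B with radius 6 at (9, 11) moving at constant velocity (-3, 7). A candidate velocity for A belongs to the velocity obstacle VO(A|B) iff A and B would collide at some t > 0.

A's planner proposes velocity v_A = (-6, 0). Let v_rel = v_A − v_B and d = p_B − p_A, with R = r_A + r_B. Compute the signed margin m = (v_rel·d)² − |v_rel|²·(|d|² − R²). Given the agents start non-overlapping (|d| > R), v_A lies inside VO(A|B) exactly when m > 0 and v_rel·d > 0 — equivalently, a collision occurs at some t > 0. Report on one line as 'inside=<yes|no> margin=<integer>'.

d = (19, 6),  |d|² = 397;  R = 1+6 = 7,  c = 397−7² = 348
v_rel = (-3, -7),  |v_rel|² = 58;  v_rel·d = (-3)·(19) + (-7)·(6) = -99
58·t² + 198·t + 348 = 0  ⇒  m = (-99)² − 58·348 = -10383
m = -10383 < 0,  v_rel·d = -99 < 0  ⇒  outside

inside=no margin=-10383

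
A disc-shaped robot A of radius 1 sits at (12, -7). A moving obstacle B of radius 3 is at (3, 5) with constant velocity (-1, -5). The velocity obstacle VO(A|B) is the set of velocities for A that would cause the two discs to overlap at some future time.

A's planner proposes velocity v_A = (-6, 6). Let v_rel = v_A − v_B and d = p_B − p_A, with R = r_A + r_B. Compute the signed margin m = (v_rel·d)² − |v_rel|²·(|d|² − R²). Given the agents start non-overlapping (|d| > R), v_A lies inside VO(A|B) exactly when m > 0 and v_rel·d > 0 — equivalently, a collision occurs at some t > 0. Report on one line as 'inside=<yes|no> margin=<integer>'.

d = (-9, 12),  |d|² = 225;  R = 1+3 = 4,  c = 225−4² = 209
v_rel = (-5, 11),  |v_rel|² = 146;  v_rel·d = (-5)·(-9) + (11)·(12) = 177
146·t² − 354·t + 209 = 0  ⇒  m = 177² − 146·209 = 815
m = 815 > 0,  v_rel·d = 177 > 0  ⇒  inside

inside=yes margin=815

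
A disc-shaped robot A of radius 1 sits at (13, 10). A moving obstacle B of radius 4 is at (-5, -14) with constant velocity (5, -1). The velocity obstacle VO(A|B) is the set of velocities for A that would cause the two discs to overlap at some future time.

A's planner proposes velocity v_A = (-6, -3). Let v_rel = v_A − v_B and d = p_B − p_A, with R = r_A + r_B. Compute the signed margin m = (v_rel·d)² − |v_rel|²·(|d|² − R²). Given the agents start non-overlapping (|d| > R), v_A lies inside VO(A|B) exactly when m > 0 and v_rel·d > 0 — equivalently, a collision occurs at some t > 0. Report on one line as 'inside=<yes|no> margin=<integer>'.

d = (-18, -24),  |d|² = 900;  R = 1+4 = 5,  c = 900−5² = 875
v_rel = (-11, -2),  |v_rel|² = 125;  v_rel·d = (-11)·(-18) + (-2)·(-24) = 246
125·t² − 492·t + 875 = 0  ⇒  m = 246² − 125·875 = -48859
m = -48859 < 0,  v_rel·d = 246 > 0  ⇒  outside

inside=no margin=-48859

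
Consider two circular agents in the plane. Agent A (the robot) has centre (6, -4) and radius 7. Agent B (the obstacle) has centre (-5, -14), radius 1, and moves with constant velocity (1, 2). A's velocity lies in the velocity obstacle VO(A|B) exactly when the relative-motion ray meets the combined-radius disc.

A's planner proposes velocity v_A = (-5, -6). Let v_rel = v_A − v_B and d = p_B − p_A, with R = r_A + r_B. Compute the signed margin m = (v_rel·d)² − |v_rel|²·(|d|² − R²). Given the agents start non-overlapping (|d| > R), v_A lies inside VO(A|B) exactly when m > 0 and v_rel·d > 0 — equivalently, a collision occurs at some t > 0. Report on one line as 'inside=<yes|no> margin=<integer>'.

d = (-11, -10),  |d|² = 221;  R = 7+1 = 8,  c = 221−8² = 157
v_rel = (-6, -8),  |v_rel|² = 100;  v_rel·d = (-6)·(-11) + (-8)·(-10) = 146
100·t² − 292·t + 157 = 0  ⇒  m = 146² − 100·157 = 5616
m = 5616 > 0,  v_rel·d = 146 > 0  ⇒  inside

inside=yes margin=5616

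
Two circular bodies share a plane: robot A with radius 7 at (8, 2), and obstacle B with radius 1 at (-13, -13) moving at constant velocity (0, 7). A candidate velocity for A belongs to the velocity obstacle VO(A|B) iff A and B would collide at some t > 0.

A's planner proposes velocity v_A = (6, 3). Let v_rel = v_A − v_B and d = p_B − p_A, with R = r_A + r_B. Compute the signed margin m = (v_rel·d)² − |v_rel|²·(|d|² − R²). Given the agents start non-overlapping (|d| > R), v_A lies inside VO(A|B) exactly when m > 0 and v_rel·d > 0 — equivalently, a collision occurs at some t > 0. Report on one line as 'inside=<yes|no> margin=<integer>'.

d = (-21, -15),  |d|² = 666;  R = 7+1 = 8,  c = 666−8² = 602
v_rel = (6, -4),  |v_rel|² = 52;  v_rel·d = (6)·(-21) + (-4)·(-15) = -66
52·t² + 132·t + 602 = 0  ⇒  m = (-66)² − 52·602 = -26948
m = -26948 < 0,  v_rel·d = -66 < 0  ⇒  outside

inside=no margin=-26948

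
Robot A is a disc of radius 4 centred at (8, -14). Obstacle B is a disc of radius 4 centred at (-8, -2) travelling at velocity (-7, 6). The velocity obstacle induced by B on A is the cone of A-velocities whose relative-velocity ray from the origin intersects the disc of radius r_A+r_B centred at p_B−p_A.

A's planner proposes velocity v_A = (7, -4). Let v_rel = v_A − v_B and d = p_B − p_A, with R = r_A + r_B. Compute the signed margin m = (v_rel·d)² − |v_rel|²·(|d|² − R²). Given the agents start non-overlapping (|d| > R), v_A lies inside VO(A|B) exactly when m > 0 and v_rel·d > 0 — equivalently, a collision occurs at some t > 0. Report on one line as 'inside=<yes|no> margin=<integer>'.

d = (-16, 12),  |d|² = 400;  R = 4+4 = 8,  c = 400−8² = 336
v_rel = (14, -10),  |v_rel|² = 296;  v_rel·d = (14)·(-16) + (-10)·(12) = -344
296·t² + 688·t + 336 = 0  ⇒  m = (-344)² − 296·336 = 18880
m = 18880 > 0,  v_rel·d = -344 < 0  ⇒  outside

inside=no margin=18880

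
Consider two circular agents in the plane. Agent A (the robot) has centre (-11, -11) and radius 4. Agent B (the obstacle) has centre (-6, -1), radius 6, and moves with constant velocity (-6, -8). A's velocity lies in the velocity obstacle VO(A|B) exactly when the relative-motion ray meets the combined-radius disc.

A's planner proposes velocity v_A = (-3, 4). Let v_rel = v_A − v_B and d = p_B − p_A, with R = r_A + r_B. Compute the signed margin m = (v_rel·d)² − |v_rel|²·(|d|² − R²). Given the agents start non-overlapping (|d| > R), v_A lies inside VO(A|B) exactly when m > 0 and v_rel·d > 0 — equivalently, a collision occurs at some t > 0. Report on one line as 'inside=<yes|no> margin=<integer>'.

d = (5, 10),  |d|² = 125;  R = 4+6 = 10,  c = 125−10² = 25
v_rel = (3, 12),  |v_rel|² = 153;  v_rel·d = (3)·(5) + (12)·(10) = 135
153·t² − 270·t + 25 = 0  ⇒  m = 135² − 153·25 = 14400
m = 14400 > 0,  v_rel·d = 135 > 0  ⇒  inside

inside=yes margin=14400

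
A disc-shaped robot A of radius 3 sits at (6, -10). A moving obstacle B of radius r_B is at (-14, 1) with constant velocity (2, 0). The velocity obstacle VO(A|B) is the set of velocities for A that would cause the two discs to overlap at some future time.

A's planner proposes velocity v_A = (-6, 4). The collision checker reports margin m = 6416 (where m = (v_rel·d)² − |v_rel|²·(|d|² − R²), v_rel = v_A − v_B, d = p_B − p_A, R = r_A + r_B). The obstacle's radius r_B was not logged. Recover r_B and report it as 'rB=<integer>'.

m = 6416
d = (-20, 11);  v_rel = (-8, 4),  |v_rel|² = 80
v_rel×d = (-8)·(11) − (4)·(-20) = -8
since m = R²·80 − (-8)²:  R² = (64 + 6416) / 80 = 81
R = √81 = 9  ⇒  r_B = 9 − 3 = 6

rB=6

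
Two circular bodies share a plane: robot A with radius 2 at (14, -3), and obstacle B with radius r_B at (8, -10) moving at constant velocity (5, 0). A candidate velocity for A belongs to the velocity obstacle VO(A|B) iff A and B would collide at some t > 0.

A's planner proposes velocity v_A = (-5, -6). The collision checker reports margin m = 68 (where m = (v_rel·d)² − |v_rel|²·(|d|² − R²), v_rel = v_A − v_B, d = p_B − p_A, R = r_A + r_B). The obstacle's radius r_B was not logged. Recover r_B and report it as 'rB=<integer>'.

m = 68
d = (-6, -7);  v_rel = (-10, -6),  |v_rel|² = 136
v_rel×d = (-10)·(-7) − (-6)·(-6) = 34
since m = R²·136 − 34²:  R² = (1156 + 68) / 136 = 9
R = √9 = 3  ⇒  r_B = 3 − 2 = 1

rB=1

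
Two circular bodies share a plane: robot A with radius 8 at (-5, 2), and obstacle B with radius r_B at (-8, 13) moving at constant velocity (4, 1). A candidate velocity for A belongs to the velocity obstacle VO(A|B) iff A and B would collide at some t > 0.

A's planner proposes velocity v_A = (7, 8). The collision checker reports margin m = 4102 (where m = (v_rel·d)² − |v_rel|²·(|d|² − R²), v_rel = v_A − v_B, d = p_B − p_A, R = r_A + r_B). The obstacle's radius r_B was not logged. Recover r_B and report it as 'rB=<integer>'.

m = 4102
d = (-3, 11);  v_rel = (3, 7),  |v_rel|² = 58
v_rel×d = (3)·(11) − (7)·(-3) = 54
since m = R²·58 − 54²:  R² = (2916 + 4102) / 58 = 121
R = √121 = 11  ⇒  r_B = 11 − 8 = 3

rB=3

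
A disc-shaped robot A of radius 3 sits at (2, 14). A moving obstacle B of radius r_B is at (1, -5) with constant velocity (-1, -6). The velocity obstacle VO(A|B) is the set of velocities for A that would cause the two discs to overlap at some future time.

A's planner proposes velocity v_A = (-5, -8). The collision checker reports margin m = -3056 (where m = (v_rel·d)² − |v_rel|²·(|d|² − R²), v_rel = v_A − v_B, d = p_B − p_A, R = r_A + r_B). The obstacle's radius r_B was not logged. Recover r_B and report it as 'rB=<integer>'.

m = -3056
d = (-1, -19);  v_rel = (-4, -2),  |v_rel|² = 20
v_rel×d = (-4)·(-19) − (-2)·(-1) = 74
since m = R²·20 − 74²:  R² = (5476 + -3056) / 20 = 121
R = √121 = 11  ⇒  r_B = 11 − 3 = 8

rB=8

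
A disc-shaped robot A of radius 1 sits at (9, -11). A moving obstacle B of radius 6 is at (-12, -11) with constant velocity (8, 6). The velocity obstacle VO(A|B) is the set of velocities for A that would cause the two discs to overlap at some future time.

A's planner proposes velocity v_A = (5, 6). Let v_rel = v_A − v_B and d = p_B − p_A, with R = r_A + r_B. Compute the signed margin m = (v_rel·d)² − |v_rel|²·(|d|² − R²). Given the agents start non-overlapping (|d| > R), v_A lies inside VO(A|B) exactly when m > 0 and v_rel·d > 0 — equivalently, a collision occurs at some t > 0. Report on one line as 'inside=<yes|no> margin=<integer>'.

d = (-21, 0),  |d|² = 441;  R = 1+6 = 7,  c = 441−7² = 392
v_rel = (-3, 0),  |v_rel|² = 9;  v_rel·d = (-3)·(-21) + (0)·(0) = 63
9·t² − 126·t + 392 = 0  ⇒  m = 63² − 9·392 = 441
m = 441 > 0,  v_rel·d = 63 > 0  ⇒  inside

inside=yes margin=441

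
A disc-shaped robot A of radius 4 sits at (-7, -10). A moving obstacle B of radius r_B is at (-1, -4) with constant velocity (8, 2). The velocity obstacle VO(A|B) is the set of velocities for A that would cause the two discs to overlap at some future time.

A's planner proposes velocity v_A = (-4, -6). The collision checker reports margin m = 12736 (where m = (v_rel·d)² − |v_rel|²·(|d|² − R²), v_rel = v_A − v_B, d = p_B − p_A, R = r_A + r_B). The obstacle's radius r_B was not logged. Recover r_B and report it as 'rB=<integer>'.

m = 12736
d = (6, 6);  v_rel = (-12, -8),  |v_rel|² = 208
v_rel×d = (-12)·(6) − (-8)·(6) = -24
since m = R²·208 − (-24)²:  R² = (576 + 12736) / 208 = 64
R = √64 = 8  ⇒  r_B = 8 − 4 = 4

rB=4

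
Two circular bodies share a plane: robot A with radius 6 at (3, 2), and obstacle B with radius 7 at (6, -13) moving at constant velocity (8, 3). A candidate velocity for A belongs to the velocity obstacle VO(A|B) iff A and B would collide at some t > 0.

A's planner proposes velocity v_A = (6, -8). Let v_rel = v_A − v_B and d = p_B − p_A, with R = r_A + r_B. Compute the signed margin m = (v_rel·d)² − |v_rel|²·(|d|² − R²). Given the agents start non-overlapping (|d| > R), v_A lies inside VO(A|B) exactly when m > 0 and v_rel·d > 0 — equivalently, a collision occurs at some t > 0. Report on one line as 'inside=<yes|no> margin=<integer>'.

d = (3, -15),  |d|² = 234;  R = 6+7 = 13,  c = 234−13² = 65
v_rel = (-2, -11),  |v_rel|² = 125;  v_rel·d = (-2)·(3) + (-11)·(-15) = 159
125·t² − 318·t + 65 = 0  ⇒  m = 159² − 125·65 = 17156
m = 17156 > 0,  v_rel·d = 159 > 0  ⇒  inside

inside=yes margin=17156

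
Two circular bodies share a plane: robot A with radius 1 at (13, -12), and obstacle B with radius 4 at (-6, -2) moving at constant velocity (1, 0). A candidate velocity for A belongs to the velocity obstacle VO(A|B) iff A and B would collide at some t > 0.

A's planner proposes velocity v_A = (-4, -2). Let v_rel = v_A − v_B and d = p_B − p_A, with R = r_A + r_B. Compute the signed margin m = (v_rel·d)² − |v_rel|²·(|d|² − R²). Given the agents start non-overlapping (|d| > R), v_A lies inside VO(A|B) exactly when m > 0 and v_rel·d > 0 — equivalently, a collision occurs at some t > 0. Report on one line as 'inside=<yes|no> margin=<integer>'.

d = (-19, 10),  |d|² = 461;  R = 1+4 = 5,  c = 461−5² = 436
v_rel = (-5, -2),  |v_rel|² = 29;  v_rel·d = (-5)·(-19) + (-2)·(10) = 75
29·t² − 150·t + 436 = 0  ⇒  m = 75² − 29·436 = -7019
m = -7019 < 0,  v_rel·d = 75 > 0  ⇒  outside

inside=no margin=-7019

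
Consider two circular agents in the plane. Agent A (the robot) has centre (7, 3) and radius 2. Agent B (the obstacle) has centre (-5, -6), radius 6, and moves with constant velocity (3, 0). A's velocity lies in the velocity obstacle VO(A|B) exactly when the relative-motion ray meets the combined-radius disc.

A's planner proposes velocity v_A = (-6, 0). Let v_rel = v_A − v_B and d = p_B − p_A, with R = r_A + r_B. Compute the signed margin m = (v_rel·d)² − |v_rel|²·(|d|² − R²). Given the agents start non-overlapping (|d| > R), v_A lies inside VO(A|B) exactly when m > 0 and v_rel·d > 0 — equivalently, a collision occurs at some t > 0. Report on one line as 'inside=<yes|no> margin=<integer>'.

d = (-12, -9),  |d|² = 225;  R = 2+6 = 8,  c = 225−8² = 161
v_rel = (-9, 0),  |v_rel|² = 81;  v_rel·d = (-9)·(-12) + (0)·(-9) = 108
81·t² − 216·t + 161 = 0  ⇒  m = 108² − 81·161 = -1377
m = -1377 < 0,  v_rel·d = 108 > 0  ⇒  outside

inside=no margin=-1377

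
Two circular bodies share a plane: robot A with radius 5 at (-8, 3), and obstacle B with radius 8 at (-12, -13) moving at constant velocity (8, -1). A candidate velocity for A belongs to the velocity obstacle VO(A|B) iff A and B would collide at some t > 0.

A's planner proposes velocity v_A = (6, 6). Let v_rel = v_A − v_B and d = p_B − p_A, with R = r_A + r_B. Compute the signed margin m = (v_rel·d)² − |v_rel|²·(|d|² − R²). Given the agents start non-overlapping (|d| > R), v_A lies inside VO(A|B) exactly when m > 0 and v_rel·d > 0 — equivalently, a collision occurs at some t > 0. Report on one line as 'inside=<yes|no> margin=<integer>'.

d = (-4, -16),  |d|² = 272;  R = 5+8 = 13,  c = 272−13² = 103
v_rel = (-2, 7),  |v_rel|² = 53;  v_rel·d = (-2)·(-4) + (7)·(-16) = -104
53·t² + 208·t + 103 = 0  ⇒  m = (-104)² − 53·103 = 5357
m = 5357 > 0,  v_rel·d = -104 < 0  ⇒  outside

inside=no margin=5357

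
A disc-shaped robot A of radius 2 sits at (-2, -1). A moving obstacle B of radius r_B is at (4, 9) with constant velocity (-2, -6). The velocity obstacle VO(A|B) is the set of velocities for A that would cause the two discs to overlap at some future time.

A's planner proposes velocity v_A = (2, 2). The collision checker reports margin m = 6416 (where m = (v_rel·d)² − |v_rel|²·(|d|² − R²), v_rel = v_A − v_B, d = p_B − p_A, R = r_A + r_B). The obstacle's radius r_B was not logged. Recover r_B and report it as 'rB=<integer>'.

m = 6416
d = (6, 10);  v_rel = (4, 8),  |v_rel|² = 80
v_rel×d = (4)·(10) − (8)·(6) = -8
since m = R²·80 − (-8)²:  R² = (64 + 6416) / 80 = 81
R = √81 = 9  ⇒  r_B = 9 − 2 = 7

rB=7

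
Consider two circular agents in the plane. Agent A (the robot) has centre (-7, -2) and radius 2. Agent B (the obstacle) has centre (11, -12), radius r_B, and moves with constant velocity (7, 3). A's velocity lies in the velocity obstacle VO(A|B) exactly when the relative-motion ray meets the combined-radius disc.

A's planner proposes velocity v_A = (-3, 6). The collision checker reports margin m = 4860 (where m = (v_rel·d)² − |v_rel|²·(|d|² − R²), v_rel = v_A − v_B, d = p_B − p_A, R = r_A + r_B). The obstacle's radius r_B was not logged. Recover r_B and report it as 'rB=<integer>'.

m = 4860
d = (18, -10);  v_rel = (-10, 3),  |v_rel|² = 109
v_rel×d = (-10)·(-10) − (3)·(18) = 46
since m = R²·109 − 46²:  R² = (2116 + 4860) / 109 = 64
R = √64 = 8  ⇒  r_B = 8 − 2 = 6

rB=6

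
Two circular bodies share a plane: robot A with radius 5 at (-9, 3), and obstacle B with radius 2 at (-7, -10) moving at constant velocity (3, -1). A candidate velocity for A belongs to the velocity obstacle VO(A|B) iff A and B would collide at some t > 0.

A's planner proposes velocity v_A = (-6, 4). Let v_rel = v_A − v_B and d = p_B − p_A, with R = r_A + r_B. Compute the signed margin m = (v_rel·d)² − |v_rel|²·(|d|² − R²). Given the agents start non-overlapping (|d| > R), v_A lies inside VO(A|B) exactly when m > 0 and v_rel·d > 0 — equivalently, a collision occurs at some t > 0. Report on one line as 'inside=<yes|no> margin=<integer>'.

d = (2, -13),  |d|² = 173;  R = 5+2 = 7,  c = 173−7² = 124
v_rel = (-9, 5),  |v_rel|² = 106;  v_rel·d = (-9)·(2) + (5)·(-13) = -83
106·t² + 166·t + 124 = 0  ⇒  m = (-83)² − 106·124 = -6255
m = -6255 < 0,  v_rel·d = -83 < 0  ⇒  outside

inside=no margin=-6255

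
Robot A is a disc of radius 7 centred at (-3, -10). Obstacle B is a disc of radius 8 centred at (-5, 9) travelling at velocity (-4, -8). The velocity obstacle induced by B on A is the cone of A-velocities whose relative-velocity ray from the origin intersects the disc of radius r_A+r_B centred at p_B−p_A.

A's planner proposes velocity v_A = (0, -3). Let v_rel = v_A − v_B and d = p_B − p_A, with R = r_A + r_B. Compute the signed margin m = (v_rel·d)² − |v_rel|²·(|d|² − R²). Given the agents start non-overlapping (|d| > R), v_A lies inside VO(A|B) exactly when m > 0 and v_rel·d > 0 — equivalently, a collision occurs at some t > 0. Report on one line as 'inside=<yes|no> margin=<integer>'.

d = (-2, 19),  |d|² = 365;  R = 7+8 = 15,  c = 365−15² = 140
v_rel = (4, 5),  |v_rel|² = 41;  v_rel·d = (4)·(-2) + (5)·(19) = 87
41·t² − 174·t + 140 = 0  ⇒  m = 87² − 41·140 = 1829
m = 1829 > 0,  v_rel·d = 87 > 0  ⇒  inside

inside=yes margin=1829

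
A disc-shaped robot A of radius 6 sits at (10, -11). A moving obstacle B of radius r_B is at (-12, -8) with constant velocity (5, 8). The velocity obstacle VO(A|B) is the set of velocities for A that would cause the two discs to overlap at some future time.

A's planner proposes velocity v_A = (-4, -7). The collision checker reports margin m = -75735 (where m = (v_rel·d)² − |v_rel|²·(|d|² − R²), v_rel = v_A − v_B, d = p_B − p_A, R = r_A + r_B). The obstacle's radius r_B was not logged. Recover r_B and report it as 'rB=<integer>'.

m = -75735
d = (-22, 3);  v_rel = (-9, -15),  |v_rel|² = 306
v_rel×d = (-9)·(3) − (-15)·(-22) = -357
since m = R²·306 − (-357)²:  R² = (127449 + -75735) / 306 = 169
R = √169 = 13  ⇒  r_B = 13 − 6 = 7

rB=7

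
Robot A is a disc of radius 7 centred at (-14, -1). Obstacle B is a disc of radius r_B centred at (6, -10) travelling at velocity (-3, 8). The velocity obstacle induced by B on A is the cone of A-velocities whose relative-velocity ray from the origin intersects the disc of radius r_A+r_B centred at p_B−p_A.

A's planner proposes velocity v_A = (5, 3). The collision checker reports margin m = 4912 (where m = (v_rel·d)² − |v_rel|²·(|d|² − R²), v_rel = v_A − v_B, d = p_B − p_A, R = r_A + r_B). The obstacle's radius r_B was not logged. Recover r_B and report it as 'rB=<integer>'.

m = 4912
d = (20, -9);  v_rel = (8, -5),  |v_rel|² = 89
v_rel×d = (8)·(-9) − (-5)·(20) = 28
since m = R²·89 − 28²:  R² = (784 + 4912) / 89 = 64
R = √64 = 8  ⇒  r_B = 8 − 7 = 1

rB=1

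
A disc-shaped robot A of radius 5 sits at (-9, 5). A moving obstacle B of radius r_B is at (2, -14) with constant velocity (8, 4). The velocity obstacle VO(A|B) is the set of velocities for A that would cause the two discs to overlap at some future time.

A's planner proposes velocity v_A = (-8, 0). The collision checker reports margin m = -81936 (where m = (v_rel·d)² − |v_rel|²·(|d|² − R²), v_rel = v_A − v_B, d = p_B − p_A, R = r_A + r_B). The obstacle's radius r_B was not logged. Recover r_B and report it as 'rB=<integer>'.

m = -81936
d = (11, -19);  v_rel = (-16, -4),  |v_rel|² = 272
v_rel×d = (-16)·(-19) − (-4)·(11) = 348
since m = R²·272 − 348²:  R² = (121104 + -81936) / 272 = 144
R = √144 = 12  ⇒  r_B = 12 − 5 = 7

rB=7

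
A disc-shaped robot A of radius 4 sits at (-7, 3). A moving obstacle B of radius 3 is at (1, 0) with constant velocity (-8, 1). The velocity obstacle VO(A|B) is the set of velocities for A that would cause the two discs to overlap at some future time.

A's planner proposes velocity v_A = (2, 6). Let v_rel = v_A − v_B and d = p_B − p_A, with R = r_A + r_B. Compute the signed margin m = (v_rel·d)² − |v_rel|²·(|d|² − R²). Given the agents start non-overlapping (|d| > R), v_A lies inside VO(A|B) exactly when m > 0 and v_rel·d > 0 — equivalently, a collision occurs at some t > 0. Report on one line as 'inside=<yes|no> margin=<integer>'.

d = (8, -3),  |d|² = 73;  R = 4+3 = 7,  c = 73−7² = 24
v_rel = (10, 5),  |v_rel|² = 125;  v_rel·d = (10)·(8) + (5)·(-3) = 65
125·t² − 130·t + 24 = 0  ⇒  m = 65² − 125·24 = 1225
m = 1225 > 0,  v_rel·d = 65 > 0  ⇒  inside

inside=yes margin=1225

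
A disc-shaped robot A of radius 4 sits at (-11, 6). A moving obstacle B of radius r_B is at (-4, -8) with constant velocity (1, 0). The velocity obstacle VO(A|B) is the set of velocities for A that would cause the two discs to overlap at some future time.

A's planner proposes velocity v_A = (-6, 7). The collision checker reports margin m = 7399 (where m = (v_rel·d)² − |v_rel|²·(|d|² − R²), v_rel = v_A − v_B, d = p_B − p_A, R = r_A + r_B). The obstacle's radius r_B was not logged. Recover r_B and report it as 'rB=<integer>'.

m = 7399
d = (7, -14);  v_rel = (-7, 7),  |v_rel|² = 98
v_rel×d = (-7)·(-14) − (7)·(7) = 49
since m = R²·98 − 49²:  R² = (2401 + 7399) / 98 = 100
R = √100 = 10  ⇒  r_B = 10 − 4 = 6

rB=6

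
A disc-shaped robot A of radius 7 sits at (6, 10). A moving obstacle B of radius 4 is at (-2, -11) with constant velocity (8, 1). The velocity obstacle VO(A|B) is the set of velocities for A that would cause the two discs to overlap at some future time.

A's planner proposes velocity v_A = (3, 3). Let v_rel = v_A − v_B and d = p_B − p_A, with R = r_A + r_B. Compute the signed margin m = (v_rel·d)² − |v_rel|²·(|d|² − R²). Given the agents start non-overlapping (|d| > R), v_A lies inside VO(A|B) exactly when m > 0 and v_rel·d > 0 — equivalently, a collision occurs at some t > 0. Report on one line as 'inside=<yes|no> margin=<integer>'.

d = (-8, -21),  |d|² = 505;  R = 7+4 = 11,  c = 505−11² = 384
v_rel = (-5, 2),  |v_rel|² = 29;  v_rel·d = (-5)·(-8) + (2)·(-21) = -2
29·t² + 4·t + 384 = 0  ⇒  m = (-2)² − 29·384 = -11132
m = -11132 < 0,  v_rel·d = -2 < 0  ⇒  outside

inside=no margin=-11132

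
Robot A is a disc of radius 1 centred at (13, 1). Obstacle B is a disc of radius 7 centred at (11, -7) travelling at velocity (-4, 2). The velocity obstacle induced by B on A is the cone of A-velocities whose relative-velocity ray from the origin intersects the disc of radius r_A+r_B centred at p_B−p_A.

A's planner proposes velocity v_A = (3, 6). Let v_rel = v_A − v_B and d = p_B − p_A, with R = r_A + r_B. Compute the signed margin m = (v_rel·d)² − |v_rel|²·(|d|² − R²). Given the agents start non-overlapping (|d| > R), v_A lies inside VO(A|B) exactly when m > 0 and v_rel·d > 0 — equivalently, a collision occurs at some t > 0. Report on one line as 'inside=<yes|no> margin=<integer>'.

d = (-2, -8),  |d|² = 68;  R = 1+7 = 8,  c = 68−8² = 4
v_rel = (7, 4),  |v_rel|² = 65;  v_rel·d = (7)·(-2) + (4)·(-8) = -46
65·t² + 92·t + 4 = 0  ⇒  m = (-46)² − 65·4 = 1856
m = 1856 > 0,  v_rel·d = -46 < 0  ⇒  outside

inside=no margin=1856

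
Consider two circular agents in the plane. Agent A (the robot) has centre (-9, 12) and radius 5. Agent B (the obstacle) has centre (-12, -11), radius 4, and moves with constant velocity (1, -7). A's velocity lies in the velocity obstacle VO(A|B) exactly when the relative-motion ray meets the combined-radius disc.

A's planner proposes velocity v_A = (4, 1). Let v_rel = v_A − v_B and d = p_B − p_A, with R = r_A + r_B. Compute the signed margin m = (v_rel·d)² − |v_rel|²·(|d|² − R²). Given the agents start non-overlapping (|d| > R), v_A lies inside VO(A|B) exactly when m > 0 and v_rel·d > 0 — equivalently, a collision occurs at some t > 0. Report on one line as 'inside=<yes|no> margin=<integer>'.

d = (-3, -23),  |d|² = 538;  R = 5+4 = 9,  c = 538−9² = 457
v_rel = (3, 8),  |v_rel|² = 73;  v_rel·d = (3)·(-3) + (8)·(-23) = -193
73·t² + 386·t + 457 = 0  ⇒  m = (-193)² − 73·457 = 3888
m = 3888 > 0,  v_rel·d = -193 < 0  ⇒  outside

inside=no margin=3888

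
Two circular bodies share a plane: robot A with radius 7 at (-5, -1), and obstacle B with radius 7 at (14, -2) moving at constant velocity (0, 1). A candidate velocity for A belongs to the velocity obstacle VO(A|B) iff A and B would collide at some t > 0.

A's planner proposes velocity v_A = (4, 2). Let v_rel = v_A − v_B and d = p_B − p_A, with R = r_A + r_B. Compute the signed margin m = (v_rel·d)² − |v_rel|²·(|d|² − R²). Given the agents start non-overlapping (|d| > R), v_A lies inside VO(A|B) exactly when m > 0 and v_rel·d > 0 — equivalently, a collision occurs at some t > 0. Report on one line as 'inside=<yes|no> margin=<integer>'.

d = (19, -1),  |d|² = 362;  R = 7+7 = 14,  c = 362−14² = 166
v_rel = (4, 1),  |v_rel|² = 17;  v_rel·d = (4)·(19) + (1)·(-1) = 75
17·t² − 150·t + 166 = 0  ⇒  m = 75² − 17·166 = 2803
m = 2803 > 0,  v_rel·d = 75 > 0  ⇒  inside

inside=yes margin=2803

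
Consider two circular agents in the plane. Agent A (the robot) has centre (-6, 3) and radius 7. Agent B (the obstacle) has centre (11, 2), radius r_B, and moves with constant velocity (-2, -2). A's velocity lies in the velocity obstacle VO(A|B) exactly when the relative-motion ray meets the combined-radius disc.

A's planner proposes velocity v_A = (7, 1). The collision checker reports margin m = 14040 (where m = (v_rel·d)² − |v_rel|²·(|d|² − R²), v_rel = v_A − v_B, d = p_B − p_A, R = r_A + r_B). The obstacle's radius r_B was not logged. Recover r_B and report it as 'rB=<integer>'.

m = 14040
d = (17, -1);  v_rel = (9, 3),  |v_rel|² = 90
v_rel×d = (9)·(-1) − (3)·(17) = -60
since m = R²·90 − (-60)²:  R² = (3600 + 14040) / 90 = 196
R = √196 = 14  ⇒  r_B = 14 − 7 = 7

rB=7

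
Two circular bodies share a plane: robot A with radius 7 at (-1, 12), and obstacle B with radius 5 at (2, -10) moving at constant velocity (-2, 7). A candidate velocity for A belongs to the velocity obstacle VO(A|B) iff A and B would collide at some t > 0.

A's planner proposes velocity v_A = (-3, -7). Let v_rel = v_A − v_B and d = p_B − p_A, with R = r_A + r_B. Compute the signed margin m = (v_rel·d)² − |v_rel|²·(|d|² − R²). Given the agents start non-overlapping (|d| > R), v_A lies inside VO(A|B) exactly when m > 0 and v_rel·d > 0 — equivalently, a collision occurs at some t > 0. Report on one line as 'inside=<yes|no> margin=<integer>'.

d = (3, -22),  |d|² = 493;  R = 7+5 = 12,  c = 493−12² = 349
v_rel = (-1, -14),  |v_rel|² = 197;  v_rel·d = (-1)·(3) + (-14)·(-22) = 305
197·t² − 610·t + 349 = 0  ⇒  m = 305² − 197·349 = 24272
m = 24272 > 0,  v_rel·d = 305 > 0  ⇒  inside

inside=yes margin=24272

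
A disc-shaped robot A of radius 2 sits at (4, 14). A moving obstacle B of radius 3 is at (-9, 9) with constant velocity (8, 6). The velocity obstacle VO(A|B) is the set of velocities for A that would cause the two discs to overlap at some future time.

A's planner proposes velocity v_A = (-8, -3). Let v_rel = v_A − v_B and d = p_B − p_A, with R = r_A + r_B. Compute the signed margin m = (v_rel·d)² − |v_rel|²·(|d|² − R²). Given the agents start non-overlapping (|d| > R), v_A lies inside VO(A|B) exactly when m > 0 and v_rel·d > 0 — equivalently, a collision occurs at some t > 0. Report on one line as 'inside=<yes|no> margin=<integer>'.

d = (-13, -5),  |d|² = 194;  R = 2+3 = 5,  c = 194−5² = 169
v_rel = (-16, -9),  |v_rel|² = 337;  v_rel·d = (-16)·(-13) + (-9)·(-5) = 253
337·t² − 506·t + 169 = 0  ⇒  m = 253² − 337·169 = 7056
m = 7056 > 0,  v_rel·d = 253 > 0  ⇒  inside

inside=yes margin=7056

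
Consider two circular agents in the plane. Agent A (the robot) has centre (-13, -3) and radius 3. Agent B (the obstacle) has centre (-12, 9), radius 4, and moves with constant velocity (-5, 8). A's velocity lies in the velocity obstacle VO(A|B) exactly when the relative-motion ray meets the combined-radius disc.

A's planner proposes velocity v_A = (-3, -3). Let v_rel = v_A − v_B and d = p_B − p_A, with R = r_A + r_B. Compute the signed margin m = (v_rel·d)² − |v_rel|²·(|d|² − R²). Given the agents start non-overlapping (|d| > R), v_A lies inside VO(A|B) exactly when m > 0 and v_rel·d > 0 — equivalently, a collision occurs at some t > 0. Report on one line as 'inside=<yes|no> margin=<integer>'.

d = (1, 12),  |d|² = 145;  R = 3+4 = 7,  c = 145−7² = 96
v_rel = (2, -11),  |v_rel|² = 125;  v_rel·d = (2)·(1) + (-11)·(12) = -130
125·t² + 260·t + 96 = 0  ⇒  m = (-130)² − 125·96 = 4900
m = 4900 > 0,  v_rel·d = -130 < 0  ⇒  outside

inside=no margin=4900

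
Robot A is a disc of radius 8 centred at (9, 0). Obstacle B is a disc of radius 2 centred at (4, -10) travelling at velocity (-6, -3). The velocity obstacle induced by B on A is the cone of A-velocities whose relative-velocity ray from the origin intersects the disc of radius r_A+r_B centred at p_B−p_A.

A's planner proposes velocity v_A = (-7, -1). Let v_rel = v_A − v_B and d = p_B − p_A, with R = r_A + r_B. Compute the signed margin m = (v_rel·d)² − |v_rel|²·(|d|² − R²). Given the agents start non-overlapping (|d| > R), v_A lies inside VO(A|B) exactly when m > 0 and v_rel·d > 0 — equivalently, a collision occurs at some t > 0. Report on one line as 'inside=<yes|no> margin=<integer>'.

d = (-5, -10),  |d|² = 125;  R = 8+2 = 10,  c = 125−10² = 25
v_rel = (-1, 2),  |v_rel|² = 5;  v_rel·d = (-1)·(-5) + (2)·(-10) = -15
5·t² + 30·t + 25 = 0  ⇒  m = (-15)² − 5·25 = 100
m = 100 > 0,  v_rel·d = -15 < 0  ⇒  outside

inside=no margin=100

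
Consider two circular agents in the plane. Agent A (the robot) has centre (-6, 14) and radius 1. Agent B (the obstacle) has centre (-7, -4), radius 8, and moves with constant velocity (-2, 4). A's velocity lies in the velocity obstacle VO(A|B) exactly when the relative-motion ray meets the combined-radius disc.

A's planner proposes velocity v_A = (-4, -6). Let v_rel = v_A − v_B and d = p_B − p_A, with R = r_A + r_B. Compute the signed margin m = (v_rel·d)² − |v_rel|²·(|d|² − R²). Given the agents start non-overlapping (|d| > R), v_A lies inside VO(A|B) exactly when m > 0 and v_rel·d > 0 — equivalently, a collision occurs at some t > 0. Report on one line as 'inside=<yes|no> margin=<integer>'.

d = (-1, -18),  |d|² = 325;  R = 1+8 = 9,  c = 325−9² = 244
v_rel = (-2, -10),  |v_rel|² = 104;  v_rel·d = (-2)·(-1) + (-10)·(-18) = 182
104·t² − 364·t + 244 = 0  ⇒  m = 182² − 104·244 = 7748
m = 7748 > 0,  v_rel·d = 182 > 0  ⇒  inside

inside=yes margin=7748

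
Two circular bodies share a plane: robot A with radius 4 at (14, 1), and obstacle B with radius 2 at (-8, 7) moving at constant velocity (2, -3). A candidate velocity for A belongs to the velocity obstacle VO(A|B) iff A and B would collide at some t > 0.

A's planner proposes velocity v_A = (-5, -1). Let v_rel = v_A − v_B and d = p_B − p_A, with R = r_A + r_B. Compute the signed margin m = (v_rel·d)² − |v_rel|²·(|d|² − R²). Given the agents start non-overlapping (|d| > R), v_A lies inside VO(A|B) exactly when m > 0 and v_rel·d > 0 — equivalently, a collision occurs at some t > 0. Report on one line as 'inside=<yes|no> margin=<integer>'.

d = (-22, 6),  |d|² = 520;  R = 4+2 = 6,  c = 520−6² = 484
v_rel = (-7, 2),  |v_rel|² = 53;  v_rel·d = (-7)·(-22) + (2)·(6) = 166
53·t² − 332·t + 484 = 0  ⇒  m = 166² − 53·484 = 1904
m = 1904 > 0,  v_rel·d = 166 > 0  ⇒  inside

inside=yes margin=1904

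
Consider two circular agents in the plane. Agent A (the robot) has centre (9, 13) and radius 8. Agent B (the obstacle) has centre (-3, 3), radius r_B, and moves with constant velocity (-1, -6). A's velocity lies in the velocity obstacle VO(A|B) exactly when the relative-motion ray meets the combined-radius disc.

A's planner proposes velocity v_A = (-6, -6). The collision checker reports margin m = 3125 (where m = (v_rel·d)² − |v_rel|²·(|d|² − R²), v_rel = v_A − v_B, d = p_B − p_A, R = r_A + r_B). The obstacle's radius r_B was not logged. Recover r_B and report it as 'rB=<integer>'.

m = 3125
d = (-12, -10);  v_rel = (-5, 0),  |v_rel|² = 25
v_rel×d = (-5)·(-10) − (0)·(-12) = 50
since m = R²·25 − 50²:  R² = (2500 + 3125) / 25 = 225
R = √225 = 15  ⇒  r_B = 15 − 8 = 7

rB=7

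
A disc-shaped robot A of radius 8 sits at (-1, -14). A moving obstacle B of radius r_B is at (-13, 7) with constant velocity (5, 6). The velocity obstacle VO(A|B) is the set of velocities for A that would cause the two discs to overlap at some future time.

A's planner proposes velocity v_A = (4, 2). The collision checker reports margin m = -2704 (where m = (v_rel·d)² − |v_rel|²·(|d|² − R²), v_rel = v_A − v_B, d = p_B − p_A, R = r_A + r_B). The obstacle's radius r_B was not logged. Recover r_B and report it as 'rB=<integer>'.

m = -2704
d = (-12, 21);  v_rel = (-1, -4),  |v_rel|² = 17
v_rel×d = (-1)·(21) − (-4)·(-12) = -69
since m = R²·17 − (-69)²:  R² = (4761 + -2704) / 17 = 121
R = √121 = 11  ⇒  r_B = 11 − 8 = 3

rB=3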